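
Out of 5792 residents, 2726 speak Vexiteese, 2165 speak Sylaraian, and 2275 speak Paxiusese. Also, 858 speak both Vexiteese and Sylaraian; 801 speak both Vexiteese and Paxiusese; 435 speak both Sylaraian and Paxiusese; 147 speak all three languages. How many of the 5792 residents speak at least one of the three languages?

Inclusion–exclusion gives
|union| = 2726 + 2165 + 2275 − 858 − 801 − 435 + 147 = 5219

5219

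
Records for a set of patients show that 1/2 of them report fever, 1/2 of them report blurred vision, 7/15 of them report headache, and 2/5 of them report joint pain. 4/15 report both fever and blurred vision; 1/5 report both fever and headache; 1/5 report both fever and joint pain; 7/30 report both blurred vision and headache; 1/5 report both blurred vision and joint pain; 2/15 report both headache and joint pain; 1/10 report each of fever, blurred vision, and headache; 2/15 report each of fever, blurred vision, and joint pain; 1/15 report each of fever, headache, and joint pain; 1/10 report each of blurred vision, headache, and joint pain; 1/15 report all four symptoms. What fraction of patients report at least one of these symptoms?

29/30

Apply inclusion-exclusion:
P(at least one) = 1/2 + 1/2 + 7/15 + 2/5 − 4/15 − 1/5 − 1/5 − 7/30 − 1/5 − 2/15 + 1/10 + 2/15 + 1/15 + 1/10 − 1/15 = 29/30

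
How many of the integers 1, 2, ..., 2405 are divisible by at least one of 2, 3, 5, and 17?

1802

Inclusion–exclusion gives
⌊2405/2⌋ + ⌊2405/3⌋ + ⌊2405/5⌋ + ⌊2405/17⌋ − ⌊2405/6⌋ − ⌊2405/10⌋ − ⌊2405/34⌋ − ⌊2405/15⌋ − ⌊2405/51⌋ − ⌊2405/85⌋ + ⌊2405/30⌋ + ⌊2405/102⌋ + ⌊2405/170⌋ + ⌊2405/255⌋ − ⌊2405/510⌋ = 1202 + 801 + 481 + 141 − 400 − 240 − 70 − 160 − 47 − 28 + 80 + 23 + 14 + 9 − 4 = 1802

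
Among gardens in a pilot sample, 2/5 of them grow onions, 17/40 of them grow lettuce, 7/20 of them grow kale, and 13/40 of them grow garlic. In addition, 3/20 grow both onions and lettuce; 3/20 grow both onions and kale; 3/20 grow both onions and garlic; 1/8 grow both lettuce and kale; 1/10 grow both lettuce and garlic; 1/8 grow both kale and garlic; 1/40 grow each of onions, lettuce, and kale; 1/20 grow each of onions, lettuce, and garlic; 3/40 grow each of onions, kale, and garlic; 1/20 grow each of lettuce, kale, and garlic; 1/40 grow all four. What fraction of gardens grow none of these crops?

1/8

P(≥1) = 2/5 + 17/40 + 7/20 + 13/40 − 3/20 − 3/20 − 3/20 − 1/8 − 1/10 − 1/8 + 1/40 + 1/20 + 3/40 + 1/20 − 1/40 = 7/8
P(none) = 1 − 7/8 = 1/8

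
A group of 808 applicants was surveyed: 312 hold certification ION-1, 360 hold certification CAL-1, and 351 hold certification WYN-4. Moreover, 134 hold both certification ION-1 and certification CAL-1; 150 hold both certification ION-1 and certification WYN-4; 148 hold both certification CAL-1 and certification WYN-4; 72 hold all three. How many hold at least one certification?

|union| = 312 + 360 + 351 − 134 − 150 − 148 + 72 = 663

663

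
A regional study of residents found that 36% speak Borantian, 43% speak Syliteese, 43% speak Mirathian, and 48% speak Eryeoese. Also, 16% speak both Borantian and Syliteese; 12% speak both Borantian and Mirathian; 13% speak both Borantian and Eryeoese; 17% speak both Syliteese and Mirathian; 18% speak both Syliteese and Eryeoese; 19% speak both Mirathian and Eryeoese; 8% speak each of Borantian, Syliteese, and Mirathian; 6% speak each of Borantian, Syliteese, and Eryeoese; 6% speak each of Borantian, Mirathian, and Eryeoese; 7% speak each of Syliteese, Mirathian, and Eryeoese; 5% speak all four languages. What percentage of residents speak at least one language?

Apply inclusion-exclusion:
P(union) = 36 + 43 + 43 + 48 − 16 − 12 − 13 − 17 − 18 − 19 + 8 + 6 + 6 + 7 − 5 = 97%

97%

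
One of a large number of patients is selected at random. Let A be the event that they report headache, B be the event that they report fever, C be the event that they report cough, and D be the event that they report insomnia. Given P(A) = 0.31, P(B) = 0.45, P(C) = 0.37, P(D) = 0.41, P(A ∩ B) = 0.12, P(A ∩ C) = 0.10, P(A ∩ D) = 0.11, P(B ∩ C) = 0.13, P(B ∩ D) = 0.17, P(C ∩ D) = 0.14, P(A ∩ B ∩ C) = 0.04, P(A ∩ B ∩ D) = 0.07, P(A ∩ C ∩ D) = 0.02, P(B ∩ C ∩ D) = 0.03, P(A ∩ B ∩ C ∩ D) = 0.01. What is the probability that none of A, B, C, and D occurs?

0.08

P(A ∪ B ∪ C ∪ D) = 0.31 + 0.45 + 0.37 + 0.41 − 0.12 − 0.10 − 0.11 − 0.13 − 0.17 − 0.14 + 0.04 + 0.07 + 0.02 + 0.03 − 0.01 = 0.92
P(none) = 1 − 0.92 = 0.08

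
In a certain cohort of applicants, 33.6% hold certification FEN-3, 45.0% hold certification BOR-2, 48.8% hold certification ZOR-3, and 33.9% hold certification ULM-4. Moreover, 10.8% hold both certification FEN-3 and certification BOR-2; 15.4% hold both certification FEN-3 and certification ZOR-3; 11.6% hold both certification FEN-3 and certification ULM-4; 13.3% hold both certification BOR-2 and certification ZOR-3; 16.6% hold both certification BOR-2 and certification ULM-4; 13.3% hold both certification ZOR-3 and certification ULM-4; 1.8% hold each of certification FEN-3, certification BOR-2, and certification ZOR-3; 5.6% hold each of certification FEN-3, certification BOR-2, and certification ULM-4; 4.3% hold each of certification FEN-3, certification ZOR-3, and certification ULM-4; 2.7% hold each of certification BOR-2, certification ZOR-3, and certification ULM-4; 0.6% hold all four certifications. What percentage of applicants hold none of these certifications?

5.9%

P(union) = 33.6 + 45.0 + 48.8 + 33.9 − 10.8 − 15.4 − 11.6 − 13.3 − 16.6 − 13.3 + 1.8 + 5.6 + 4.3 + 2.7 − 0.6 = 94.1%
P(none) = 100% − 94.1% = 5.9%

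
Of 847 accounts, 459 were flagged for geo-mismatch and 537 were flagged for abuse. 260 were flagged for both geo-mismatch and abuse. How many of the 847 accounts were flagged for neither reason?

111

|at least one| = 459 + 537 − 260 = 736
None: 847 − 736 = 111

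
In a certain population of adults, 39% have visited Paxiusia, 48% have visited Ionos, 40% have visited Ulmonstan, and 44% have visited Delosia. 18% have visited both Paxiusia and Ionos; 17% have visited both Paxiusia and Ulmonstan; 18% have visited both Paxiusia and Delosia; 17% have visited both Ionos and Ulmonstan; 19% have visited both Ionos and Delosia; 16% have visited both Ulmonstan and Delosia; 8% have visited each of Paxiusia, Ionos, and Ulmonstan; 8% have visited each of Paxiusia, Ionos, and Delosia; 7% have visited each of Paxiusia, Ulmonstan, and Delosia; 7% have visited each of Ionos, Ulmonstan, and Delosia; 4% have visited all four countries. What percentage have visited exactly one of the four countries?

35%

Using the inclusion–exclusion count for exactly one event:
P(exactly one) = 39 + 48 + 40 + 44 − 2·18 − 2·17 − 2·18 − 2·17 − 2·19 − 2·16 + 3·8 + 3·8 + 3·7 + 3·7 − 4·4 = 35%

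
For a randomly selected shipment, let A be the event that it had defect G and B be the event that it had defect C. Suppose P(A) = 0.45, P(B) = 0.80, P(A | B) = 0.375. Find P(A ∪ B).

P(A ∩ B) = P(B)·P(A|B) = 0.80 × 0.375 = 0.30
P(A ∪ B) = 0.45 + 0.80 − 0.30 = 0.95

0.95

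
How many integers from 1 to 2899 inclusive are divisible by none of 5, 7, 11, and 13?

1667

Using inclusion–exclusion:
floor(2899/5) + floor(2899/7) + floor(2899/11) + floor(2899/13) − floor(2899/35) − floor(2899/55) − floor(2899/65) − floor(2899/77) − floor(2899/91) − floor(2899/143) + floor(2899/385) + floor(2899/455) + floor(2899/715) + floor(2899/1001) − floor(2899/5005) = 579 + 414 + 263 + 223 − 82 − 52 − 44 − 37 − 31 − 20 + 7 + 6 + 4 + 2 − 0 = 1232
2899 − 1232 = 1667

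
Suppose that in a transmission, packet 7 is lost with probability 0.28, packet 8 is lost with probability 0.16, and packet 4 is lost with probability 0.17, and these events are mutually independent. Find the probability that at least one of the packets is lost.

0.498016

Independence gives P(none) = ∏(1 − pᵢ).
P(none) = (1 − 0.28) × (1 − 0.16) × (1 − 0.17) = 0.72 × 0.84 × 0.83 = 0.501984
P(at least one) = 1 − 0.501984 = 0.498016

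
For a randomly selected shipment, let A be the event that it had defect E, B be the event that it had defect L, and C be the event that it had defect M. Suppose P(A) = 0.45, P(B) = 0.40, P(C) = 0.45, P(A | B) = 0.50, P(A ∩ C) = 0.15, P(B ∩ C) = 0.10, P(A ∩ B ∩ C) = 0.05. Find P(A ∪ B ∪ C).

0.90

P(A ∩ B) = P(B)·P(A|B) = 0.40 × 0.50 = 0.20
By inclusion-exclusion,
P(A ∪ B ∪ C) = 0.45 + 0.40 + 0.45 − 0.20 − 0.15 − 0.10 + 0.05 = 0.90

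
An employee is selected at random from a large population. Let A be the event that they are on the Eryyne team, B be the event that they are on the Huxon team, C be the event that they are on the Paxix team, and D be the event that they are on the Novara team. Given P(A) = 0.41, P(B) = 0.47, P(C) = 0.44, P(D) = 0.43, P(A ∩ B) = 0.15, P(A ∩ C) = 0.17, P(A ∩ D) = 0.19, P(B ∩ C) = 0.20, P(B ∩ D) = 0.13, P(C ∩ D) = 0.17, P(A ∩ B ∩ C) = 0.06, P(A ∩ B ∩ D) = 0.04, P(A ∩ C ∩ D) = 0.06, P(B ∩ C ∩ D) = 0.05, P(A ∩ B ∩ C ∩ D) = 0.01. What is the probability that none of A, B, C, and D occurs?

Apply inclusion-exclusion:
P(A ∪ B ∪ C ∪ D) = 0.41 + 0.47 + 0.44 + 0.43 − 0.15 − 0.17 − 0.19 − 0.20 − 0.13 − 0.17 + 0.06 + 0.04 + 0.06 + 0.05 − 0.01 = 0.94
P(none) = 1 − 0.94 = 0.06

0.06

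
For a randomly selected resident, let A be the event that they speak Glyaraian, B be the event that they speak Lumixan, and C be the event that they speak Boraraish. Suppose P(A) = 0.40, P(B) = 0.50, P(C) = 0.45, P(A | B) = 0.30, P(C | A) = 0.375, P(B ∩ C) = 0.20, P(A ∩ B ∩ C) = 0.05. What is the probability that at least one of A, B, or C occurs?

0.90

P(A ∩ B) = P(B)·P(A|B) = 0.50 × 0.30 = 0.15
P(A ∩ C) = P(A)·P(C|A) = 0.40 × 0.375 = 0.15
P(A ∪ B ∪ C) = 0.40 + 0.50 + 0.45 − 0.15 − 0.15 − 0.20 + 0.05 = 0.90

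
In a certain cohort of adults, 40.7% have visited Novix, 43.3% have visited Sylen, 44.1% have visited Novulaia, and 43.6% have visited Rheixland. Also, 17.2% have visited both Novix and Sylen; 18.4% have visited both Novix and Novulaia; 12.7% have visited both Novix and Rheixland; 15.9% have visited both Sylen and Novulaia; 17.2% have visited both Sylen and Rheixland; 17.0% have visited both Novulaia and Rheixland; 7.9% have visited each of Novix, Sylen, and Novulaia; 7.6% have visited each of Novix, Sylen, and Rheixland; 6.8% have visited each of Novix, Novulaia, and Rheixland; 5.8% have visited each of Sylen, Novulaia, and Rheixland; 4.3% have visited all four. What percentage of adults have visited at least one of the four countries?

P(union) = 40.7 + 43.3 + 44.1 + 43.6 − 17.2 − 18.4 − 12.7 − 15.9 − 17.2 − 17.0 + 7.9 + 7.6 + 6.8 + 5.8 − 4.3 = 97.1%

97.1%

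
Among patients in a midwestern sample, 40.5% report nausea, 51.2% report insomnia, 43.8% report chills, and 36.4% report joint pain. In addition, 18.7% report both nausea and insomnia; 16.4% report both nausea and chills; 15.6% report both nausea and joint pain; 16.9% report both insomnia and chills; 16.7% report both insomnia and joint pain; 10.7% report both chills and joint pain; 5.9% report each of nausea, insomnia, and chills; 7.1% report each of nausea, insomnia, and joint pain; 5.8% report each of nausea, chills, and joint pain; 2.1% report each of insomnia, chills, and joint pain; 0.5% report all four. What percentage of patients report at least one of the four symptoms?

97.3%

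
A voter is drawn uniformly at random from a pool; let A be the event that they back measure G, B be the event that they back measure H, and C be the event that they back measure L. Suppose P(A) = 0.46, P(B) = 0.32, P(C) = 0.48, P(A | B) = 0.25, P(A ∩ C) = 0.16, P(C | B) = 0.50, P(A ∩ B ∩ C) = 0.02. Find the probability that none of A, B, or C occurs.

0.12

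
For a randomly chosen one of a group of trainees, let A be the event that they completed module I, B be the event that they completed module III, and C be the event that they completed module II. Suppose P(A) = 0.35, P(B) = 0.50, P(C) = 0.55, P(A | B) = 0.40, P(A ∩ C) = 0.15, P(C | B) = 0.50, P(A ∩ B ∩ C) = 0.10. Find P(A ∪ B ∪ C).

0.90

P(A ∩ B) = P(B)·P(A|B) = 0.50 × 0.40 = 0.20
P(B ∩ C) = P(B)·P(C|B) = 0.50 × 0.50 = 0.25
P(A ∪ B ∪ C) = 0.35 + 0.50 + 0.55 − 0.20 − 0.15 − 0.25 + 0.10 = 0.90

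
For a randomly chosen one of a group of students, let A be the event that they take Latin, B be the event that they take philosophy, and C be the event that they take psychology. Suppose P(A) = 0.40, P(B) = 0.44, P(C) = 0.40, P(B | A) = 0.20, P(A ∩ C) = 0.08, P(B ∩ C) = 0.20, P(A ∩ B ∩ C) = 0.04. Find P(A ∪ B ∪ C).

0.92

P(A ∩ B) = P(A)·P(B|A) = 0.40 × 0.20 = 0.08
Inclusion–exclusion gives
P(A ∪ B ∪ C) = 0.40 + 0.44 + 0.40 − 0.08 − 0.08 − 0.20 + 0.04 = 0.92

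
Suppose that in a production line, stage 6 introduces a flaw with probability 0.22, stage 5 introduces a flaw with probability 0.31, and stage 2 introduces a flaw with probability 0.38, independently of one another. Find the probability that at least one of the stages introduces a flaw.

0.666316

P(none) = (1 − 0.22) × (1 − 0.31) × (1 − 0.38) = 0.78 × 0.69 × 0.62 = 0.333684
P(at least one) = 1 − 0.333684 = 0.666316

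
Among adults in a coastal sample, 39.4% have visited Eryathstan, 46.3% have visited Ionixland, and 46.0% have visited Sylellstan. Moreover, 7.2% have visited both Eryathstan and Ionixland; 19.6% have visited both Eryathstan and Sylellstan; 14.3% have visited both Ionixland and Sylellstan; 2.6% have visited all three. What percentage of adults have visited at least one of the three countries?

P(at least one) = 39.4 + 46.3 + 46.0 − 7.2 − 19.6 − 14.3 + 2.6 = 93.2%

93.2%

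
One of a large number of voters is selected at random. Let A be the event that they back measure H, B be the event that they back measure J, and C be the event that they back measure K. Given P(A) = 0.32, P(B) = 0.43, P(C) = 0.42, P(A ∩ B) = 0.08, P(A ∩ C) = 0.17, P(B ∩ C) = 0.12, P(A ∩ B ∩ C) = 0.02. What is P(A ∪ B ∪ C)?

0.82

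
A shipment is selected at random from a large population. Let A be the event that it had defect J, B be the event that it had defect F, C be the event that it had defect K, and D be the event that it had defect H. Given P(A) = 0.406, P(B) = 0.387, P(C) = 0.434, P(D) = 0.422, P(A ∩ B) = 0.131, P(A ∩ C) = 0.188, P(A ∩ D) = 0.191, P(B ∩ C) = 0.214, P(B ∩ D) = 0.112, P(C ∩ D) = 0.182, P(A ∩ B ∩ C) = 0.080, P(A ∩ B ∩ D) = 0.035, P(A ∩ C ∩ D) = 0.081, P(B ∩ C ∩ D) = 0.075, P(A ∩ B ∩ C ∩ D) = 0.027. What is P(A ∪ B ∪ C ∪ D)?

0.875

Using inclusion–exclusion:
P(A ∪ B ∪ C ∪ D) = 0.406 + 0.387 + 0.434 + 0.422 − 0.131 − 0.188 − 0.191 − 0.214 − 0.112 − 0.182 + 0.080 + 0.035 + 0.081 + 0.075 − 0.027 = 0.875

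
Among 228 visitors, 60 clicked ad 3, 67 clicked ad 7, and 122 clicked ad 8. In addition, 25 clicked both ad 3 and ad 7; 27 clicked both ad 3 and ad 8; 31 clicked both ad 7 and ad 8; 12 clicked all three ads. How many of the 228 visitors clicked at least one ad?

By inclusion–exclusion:
|union| = 60 + 67 + 122 − 25 − 27 − 31 + 12 = 178

178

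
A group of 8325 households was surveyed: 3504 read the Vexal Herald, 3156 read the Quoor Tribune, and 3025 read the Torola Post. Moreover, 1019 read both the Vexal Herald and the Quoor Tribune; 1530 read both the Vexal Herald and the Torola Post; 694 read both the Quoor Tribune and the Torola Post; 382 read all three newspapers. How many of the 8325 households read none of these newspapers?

1501

|union| = 3504 + 3156 + 3025 − 1019 − 1530 − 694 + 382 = 6824
None: 8325 − 6824 = 1501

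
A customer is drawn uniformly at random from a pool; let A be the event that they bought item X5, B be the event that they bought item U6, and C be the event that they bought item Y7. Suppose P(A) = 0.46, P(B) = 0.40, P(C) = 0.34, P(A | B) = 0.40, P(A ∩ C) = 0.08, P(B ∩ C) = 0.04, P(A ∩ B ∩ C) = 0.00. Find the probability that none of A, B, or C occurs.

P(A ∩ B) = P(B)·P(A|B) = 0.40 × 0.40 = 0.16
By inclusion-exclusion,
P(A ∪ B ∪ C) = 0.46 + 0.40 + 0.34 − 0.16 − 0.08 − 0.04 + 0.00 = 0.92
P(none) = 1 − 0.92 = 0.08

0.08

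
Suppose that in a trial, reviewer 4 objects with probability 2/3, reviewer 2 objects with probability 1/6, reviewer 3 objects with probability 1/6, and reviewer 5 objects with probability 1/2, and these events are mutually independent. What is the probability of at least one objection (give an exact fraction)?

Independence gives P(none) = ∏(1 − pᵢ).
P(none) = (1 − 2/3) × (1 − 1/6) × (1 − 1/6) × (1 − 1/2) = 1/3 × 5/6 × 5/6 × 1/2 = 25/216
P(at least one) = 1 − 25/216 = 191/216

191/216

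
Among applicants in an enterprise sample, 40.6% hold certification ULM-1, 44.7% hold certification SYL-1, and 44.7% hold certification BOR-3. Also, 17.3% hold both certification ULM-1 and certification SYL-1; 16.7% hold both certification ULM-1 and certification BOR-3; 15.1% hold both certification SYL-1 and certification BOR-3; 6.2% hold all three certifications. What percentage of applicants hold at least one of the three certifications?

87.1%

By inclusion–exclusion:
P(union) = 40.6 + 44.7 + 44.7 − 17.3 − 16.7 − 15.1 + 6.2 = 87.1%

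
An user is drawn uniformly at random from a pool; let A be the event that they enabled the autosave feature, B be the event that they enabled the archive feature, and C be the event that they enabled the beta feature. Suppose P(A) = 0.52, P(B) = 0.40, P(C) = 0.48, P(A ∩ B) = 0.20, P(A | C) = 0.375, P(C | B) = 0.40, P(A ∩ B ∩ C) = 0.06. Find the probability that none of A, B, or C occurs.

P(A ∩ C) = P(C)·P(A|C) = 0.48 × 0.375 = 0.18
P(B ∩ C) = P(B)·P(C|B) = 0.40 × 0.40 = 0.16
Apply inclusion-exclusion:
P(A ∪ B ∪ C) = 0.52 + 0.40 + 0.48 − 0.20 − 0.18 − 0.16 + 0.06 = 0.92
P(none) = 1 − 0.92 = 0.08

0.08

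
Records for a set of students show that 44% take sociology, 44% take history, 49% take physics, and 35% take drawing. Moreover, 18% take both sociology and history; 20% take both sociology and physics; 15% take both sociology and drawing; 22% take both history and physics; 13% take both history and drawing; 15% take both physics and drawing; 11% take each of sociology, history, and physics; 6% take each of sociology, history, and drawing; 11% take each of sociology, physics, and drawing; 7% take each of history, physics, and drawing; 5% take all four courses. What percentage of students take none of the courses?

P(≥1) = 44 + 44 + 49 + 35 − 18 − 20 − 15 − 22 − 13 − 15 + 11 + 6 + 11 + 7 − 5 = 99%
P(none) = 100% − 99% = 1%

1%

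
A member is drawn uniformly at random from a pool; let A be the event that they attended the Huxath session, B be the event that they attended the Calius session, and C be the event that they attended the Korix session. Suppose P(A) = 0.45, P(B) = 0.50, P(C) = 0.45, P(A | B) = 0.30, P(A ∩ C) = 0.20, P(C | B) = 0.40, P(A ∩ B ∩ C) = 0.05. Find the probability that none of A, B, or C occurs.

0.10

P(A ∩ B) = P(B)·P(A|B) = 0.50 × 0.30 = 0.15
P(B ∩ C) = P(B)·P(C|B) = 0.50 × 0.40 = 0.20
Using inclusion–exclusion:
P(A ∪ B ∪ C) = 0.45 + 0.50 + 0.45 − 0.15 − 0.20 − 0.20 + 0.05 = 0.90
P(none) = 1 − 0.90 = 0.10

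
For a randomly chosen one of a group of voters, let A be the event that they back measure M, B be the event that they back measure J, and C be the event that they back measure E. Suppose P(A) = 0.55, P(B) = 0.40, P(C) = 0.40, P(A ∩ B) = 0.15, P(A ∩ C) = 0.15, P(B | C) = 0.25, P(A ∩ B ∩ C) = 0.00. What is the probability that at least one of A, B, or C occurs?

0.95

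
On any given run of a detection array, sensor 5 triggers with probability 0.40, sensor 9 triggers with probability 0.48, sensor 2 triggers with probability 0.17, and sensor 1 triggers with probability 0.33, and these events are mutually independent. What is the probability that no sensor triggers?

0.1735032

Independence gives P(none) = ∏(1 − pᵢ).
P(none) = (1 − 0.40) × (1 − 0.48) × (1 − 0.17) × (1 − 0.33) = 0.60 × 0.52 × 0.83 × 0.67 = 0.1735032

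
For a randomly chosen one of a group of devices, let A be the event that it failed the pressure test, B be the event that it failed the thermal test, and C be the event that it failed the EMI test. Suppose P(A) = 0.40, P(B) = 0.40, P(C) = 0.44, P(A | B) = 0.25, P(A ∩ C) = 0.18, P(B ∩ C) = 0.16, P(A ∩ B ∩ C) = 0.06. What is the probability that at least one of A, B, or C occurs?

P(A ∩ B) = P(B)·P(A|B) = 0.40 × 0.25 = 0.10
Inclusion–exclusion gives
P(A ∪ B ∪ C) = 0.40 + 0.40 + 0.44 − 0.10 − 0.18 − 0.16 + 0.06 = 0.86

0.86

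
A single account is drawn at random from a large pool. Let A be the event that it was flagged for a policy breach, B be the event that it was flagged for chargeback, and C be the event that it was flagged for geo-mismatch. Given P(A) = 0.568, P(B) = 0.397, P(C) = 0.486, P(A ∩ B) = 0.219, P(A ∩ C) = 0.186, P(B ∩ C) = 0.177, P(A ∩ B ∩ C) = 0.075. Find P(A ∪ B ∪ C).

0.944

Inclusion–exclusion gives
P(A ∪ B ∪ C) = 0.568 + 0.397 + 0.486 − 0.219 − 0.186 − 0.177 + 0.075 = 0.944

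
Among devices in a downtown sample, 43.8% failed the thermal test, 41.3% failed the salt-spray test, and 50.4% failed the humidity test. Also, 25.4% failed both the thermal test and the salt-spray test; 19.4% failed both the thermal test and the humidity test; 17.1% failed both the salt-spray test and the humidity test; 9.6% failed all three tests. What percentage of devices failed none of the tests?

P(≥1) = 43.8 + 41.3 + 50.4 − 25.4 − 19.4 − 17.1 + 9.6 = 83.2%
P(none) = 100% − 83.2% = 16.8%

16.8%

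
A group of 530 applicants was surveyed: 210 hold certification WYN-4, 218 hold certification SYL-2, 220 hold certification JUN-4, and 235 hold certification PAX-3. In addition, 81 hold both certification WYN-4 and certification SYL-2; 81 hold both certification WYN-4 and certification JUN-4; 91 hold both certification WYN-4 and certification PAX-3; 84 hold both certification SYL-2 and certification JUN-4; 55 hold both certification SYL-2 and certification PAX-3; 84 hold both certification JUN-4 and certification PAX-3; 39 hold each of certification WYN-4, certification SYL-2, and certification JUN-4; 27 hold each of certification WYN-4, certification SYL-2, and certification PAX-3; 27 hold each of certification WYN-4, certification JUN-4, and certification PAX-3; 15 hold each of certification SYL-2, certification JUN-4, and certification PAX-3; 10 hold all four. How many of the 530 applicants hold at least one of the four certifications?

N(≥1) = 210 + 218 + 220 + 235 − 81 − 81 − 91 − 84 − 55 − 84 + 39 + 27 + 27 + 15 − 10 = 505

505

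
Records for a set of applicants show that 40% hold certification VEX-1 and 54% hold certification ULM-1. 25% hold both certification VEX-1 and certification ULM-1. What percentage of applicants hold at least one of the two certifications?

69%

P(≥1) = 40 + 54 − 25 = 69%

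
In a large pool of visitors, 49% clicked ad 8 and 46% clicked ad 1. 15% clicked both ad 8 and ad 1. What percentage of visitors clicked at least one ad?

80%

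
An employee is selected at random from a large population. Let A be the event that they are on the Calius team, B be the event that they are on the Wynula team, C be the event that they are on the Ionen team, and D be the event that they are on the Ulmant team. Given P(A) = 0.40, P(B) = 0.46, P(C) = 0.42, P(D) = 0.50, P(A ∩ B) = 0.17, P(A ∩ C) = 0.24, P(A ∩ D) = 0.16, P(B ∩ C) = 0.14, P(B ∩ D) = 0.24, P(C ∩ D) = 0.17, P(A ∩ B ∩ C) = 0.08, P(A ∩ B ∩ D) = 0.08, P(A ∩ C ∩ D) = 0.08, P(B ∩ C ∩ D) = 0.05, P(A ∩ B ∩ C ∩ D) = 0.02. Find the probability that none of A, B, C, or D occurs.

P(A ∪ B ∪ C ∪ D) = 0.40 + 0.46 + 0.42 + 0.50 − 0.17 − 0.24 − 0.16 − 0.14 − 0.24 − 0.17 + 0.08 + 0.08 + 0.08 + 0.05 − 0.02 = 0.93
P(none) = 1 − 0.93 = 0.07

0.07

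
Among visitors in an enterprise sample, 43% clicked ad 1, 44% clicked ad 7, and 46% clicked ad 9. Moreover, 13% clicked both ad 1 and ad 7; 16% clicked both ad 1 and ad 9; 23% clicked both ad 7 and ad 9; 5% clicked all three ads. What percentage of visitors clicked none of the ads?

P(≥1) = 43 + 44 + 46 − 13 − 16 − 23 + 5 = 86%
P(none) = 100% − 86% = 14%

14%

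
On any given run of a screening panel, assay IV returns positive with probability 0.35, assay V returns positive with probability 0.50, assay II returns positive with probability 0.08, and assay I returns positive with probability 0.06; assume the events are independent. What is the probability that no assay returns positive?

0.28106

Since the events are independent, P(none) is the product of the individual non-occurrence probabilities.
P(none) = (1 − 0.35) × (1 − 0.50) × (1 − 0.08) × (1 − 0.06) = 0.65 × 0.50 × 0.92 × 0.94 = 0.28106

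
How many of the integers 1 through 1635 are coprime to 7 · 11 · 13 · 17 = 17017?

1107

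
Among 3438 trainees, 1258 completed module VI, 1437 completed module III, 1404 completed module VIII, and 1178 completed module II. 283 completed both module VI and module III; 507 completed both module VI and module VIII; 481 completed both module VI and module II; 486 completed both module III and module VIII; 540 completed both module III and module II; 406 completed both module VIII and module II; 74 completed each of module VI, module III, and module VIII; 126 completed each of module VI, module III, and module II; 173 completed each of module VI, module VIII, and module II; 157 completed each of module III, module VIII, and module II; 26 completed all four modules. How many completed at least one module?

3078

Apply inclusion-exclusion:
|at least one| = 1258 + 1437 + 1404 + 1178 − 283 − 507 − 481 − 486 − 540 − 406 + 74 + 126 + 173 + 157 − 26 = 3078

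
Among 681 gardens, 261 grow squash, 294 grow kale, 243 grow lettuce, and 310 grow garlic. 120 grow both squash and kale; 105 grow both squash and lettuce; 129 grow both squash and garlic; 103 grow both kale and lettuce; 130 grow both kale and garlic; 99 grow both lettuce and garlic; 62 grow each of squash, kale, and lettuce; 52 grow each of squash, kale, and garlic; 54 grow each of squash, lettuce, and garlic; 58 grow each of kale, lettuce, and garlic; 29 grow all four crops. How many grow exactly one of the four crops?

By inclusion–exclusion (exactly-one form):
|exactly one| = 261 + 294 + 243 + 310 − 2·120 − 2·105 − 2·129 − 2·103 − 2·130 − 2·99 + 3·62 + 3·52 + 3·54 + 3·58 − 4·29 = 298

298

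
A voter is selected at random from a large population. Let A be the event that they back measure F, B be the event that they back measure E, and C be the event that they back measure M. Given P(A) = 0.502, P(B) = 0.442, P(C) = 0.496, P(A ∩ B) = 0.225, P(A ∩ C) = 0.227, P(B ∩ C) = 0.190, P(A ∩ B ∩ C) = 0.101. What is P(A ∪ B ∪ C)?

P(A ∪ B ∪ C) = 0.502 + 0.442 + 0.496 − 0.225 − 0.227 − 0.190 + 0.101 = 0.899

0.899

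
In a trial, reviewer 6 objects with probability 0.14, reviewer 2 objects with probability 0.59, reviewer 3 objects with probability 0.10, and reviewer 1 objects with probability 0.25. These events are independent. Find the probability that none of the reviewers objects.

0.238005

P(none) = (1 − 0.14) × (1 − 0.59) × (1 − 0.10) × (1 − 0.25) = 0.86 × 0.41 × 0.90 × 0.75 = 0.238005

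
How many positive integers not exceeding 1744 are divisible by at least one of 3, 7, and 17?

805

By inclusion-exclusion,
581 + 249 + 102 − 83 − 34 − 14 + 4 = 805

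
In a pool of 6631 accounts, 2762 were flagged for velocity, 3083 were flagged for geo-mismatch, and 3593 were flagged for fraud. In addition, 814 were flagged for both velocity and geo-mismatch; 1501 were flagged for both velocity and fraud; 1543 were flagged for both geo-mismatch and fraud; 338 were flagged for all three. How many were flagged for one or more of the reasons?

5918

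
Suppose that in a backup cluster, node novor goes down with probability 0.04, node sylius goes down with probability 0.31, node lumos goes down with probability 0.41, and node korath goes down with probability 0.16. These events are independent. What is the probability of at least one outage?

0.67171456

P(none) = (1 − 0.04) × (1 − 0.31) × (1 − 0.41) × (1 − 0.16) = 0.96 × 0.69 × 0.59 × 0.84 = 0.32828544
P(at least one) = 1 − 0.32828544 = 0.67171456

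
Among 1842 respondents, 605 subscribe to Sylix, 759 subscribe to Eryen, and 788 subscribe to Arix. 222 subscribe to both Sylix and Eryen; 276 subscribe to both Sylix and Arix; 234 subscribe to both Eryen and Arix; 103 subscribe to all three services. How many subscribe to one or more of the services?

N(≥1) = 605 + 759 + 788 − 222 − 276 − 234 + 103 = 1523

1523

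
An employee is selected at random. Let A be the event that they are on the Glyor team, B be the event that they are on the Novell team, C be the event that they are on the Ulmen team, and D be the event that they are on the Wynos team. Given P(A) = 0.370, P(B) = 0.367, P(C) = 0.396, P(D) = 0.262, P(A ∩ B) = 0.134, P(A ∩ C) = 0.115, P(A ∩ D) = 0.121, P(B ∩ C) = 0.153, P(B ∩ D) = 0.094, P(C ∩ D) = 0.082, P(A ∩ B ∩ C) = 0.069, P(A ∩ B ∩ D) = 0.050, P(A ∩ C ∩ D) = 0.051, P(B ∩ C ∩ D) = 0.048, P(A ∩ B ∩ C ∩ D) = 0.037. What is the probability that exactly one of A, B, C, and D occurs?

0.503

P(exactly one) = 0.370 + 0.367 + 0.396 + 0.262 − 2·0.134 − 2·0.115 − 2·0.121 − 2·0.153 − 2·0.094 − 2·0.082 + 3·0.069 + 3·0.050 + 3·0.051 + 3·0.048 − 4·0.037 = 0.503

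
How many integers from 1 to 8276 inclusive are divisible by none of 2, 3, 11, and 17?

2361

By inclusion-exclusion,
floor(8276/2) + floor(8276/3) + floor(8276/11) + floor(8276/17) − floor(8276/6) − floor(8276/22) − floor(8276/34) − floor(8276/33) − floor(8276/51) − floor(8276/187) + floor(8276/66) + floor(8276/102) + floor(8276/374) + floor(8276/561) − floor(8276/1122) = 4138 + 2758 + 752 + 486 − 1379 − 376 − 243 − 250 − 162 − 44 + 125 + 81 + 22 + 14 − 7 = 5915
8276 − 5915 = 2361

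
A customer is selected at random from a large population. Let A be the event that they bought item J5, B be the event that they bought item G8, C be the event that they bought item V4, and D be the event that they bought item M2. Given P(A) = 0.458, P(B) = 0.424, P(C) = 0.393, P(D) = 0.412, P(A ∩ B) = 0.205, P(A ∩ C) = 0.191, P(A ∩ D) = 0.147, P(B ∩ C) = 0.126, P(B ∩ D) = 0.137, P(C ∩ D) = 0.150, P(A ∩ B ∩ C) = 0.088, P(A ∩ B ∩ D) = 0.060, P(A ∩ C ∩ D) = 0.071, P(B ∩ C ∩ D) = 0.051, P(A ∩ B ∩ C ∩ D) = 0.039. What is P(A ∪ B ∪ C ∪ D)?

0.962

P(A ∪ B ∪ C ∪ D) = 0.458 + 0.424 + 0.393 + 0.412 − 0.205 − 0.191 − 0.147 − 0.126 − 0.137 − 0.150 + 0.088 + 0.060 + 0.071 + 0.051 − 0.039 = 0.962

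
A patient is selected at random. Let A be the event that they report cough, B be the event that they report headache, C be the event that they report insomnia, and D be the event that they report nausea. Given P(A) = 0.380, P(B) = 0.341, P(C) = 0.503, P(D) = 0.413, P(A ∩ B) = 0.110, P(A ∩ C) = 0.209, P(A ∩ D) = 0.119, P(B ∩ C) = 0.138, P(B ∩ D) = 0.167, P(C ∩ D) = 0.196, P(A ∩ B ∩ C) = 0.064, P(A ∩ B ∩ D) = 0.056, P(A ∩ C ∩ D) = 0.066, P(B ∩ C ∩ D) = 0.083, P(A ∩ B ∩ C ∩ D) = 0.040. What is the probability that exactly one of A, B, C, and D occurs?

By inclusion–exclusion (exactly-one form):
P(exactly one) = 0.380 + 0.341 + 0.503 + 0.413 − 2·0.110 − 2·0.209 − 2·0.119 − 2·0.138 − 2·0.167 − 2·0.196 + 3·0.064 + 3·0.056 + 3·0.066 + 3·0.083 − 4·0.040 = 0.406

0.406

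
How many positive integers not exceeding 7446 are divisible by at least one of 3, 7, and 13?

3519

⌊7446/3⌋ + ⌊7446/7⌋ + ⌊7446/13⌋ − ⌊7446/21⌋ − ⌊7446/39⌋ − ⌊7446/91⌋ + ⌊7446/273⌋ = 2482 + 1063 + 572 − 354 − 190 − 81 + 27 = 3519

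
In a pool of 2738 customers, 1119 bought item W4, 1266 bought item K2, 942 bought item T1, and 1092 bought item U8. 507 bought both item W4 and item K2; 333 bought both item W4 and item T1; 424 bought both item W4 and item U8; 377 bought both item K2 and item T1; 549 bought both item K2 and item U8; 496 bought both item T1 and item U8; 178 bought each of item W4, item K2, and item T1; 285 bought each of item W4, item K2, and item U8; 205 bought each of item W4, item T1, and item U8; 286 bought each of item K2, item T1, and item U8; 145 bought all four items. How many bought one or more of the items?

2542

By inclusion–exclusion:
|at least one| = 1119 + 1266 + 942 + 1092 − 507 − 333 − 424 − 377 − 549 − 496 + 178 + 285 + 205 + 286 − 145 = 2542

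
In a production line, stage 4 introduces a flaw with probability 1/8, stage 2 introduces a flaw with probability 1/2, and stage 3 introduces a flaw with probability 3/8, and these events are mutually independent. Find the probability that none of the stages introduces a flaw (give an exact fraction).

Since the events are independent, P(none) is the product of the individual non-occurrence probabilities.
P(none) = (1 − 1/8) × (1 − 1/2) × (1 − 3/8) = 7/8 × 1/2 × 5/8 = 35/128

35/128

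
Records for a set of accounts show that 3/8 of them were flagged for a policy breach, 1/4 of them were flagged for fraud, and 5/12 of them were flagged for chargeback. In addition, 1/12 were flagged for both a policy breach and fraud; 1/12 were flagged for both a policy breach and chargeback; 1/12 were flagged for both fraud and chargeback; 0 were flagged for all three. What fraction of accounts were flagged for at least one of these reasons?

19/24

P(at least one) = 3/8 + 1/4 + 5/12 − 1/12 − 1/12 − 1/12 + 0 = 19/24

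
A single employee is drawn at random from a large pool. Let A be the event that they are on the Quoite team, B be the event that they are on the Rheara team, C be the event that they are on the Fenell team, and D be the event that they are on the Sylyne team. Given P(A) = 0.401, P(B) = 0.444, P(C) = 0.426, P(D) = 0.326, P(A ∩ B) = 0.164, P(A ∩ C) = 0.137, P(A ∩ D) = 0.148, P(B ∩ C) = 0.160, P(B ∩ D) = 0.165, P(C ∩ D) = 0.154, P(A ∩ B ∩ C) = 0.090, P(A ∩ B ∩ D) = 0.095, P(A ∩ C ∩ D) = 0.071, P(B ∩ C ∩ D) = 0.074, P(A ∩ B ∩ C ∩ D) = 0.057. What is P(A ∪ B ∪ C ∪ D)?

0.942

By inclusion–exclusion:
P(A ∪ B ∪ C ∪ D) = 0.401 + 0.444 + 0.426 + 0.326 − 0.164 − 0.137 − 0.148 − 0.160 − 0.165 − 0.154 + 0.090 + 0.095 + 0.071 + 0.074 − 0.057 = 0.942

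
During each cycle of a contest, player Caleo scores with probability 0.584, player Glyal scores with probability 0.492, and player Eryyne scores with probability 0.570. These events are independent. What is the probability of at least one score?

0.90912896

Since the events are independent, P(none) is the product of the individual non-occurrence probabilities.
P(none) = (1 − 0.584) × (1 − 0.492) × (1 − 0.570) = 0.416 × 0.508 × 0.430 = 0.09087104
P(at least one) = 1 − 0.09087104 = 0.90912896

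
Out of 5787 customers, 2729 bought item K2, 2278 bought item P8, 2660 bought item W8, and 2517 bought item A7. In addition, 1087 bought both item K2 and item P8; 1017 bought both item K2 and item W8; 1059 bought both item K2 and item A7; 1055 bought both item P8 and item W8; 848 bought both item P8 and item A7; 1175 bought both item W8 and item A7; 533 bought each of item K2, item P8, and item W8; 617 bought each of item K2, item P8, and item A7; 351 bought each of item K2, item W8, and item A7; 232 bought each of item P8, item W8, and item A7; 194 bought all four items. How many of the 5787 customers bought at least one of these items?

5482

Inclusion–exclusion gives
|union| = 2729 + 2278 + 2660 + 2517 − 1087 − 1017 − 1059 − 1055 − 848 − 1175 + 533 + 617 + 351 + 232 − 194 = 5482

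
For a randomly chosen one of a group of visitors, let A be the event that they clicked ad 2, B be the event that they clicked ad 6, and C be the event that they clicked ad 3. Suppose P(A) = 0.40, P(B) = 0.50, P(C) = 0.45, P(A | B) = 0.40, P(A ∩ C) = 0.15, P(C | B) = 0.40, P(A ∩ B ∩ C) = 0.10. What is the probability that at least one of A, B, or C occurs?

0.90

P(A ∩ B) = P(B)·P(A|B) = 0.50 × 0.40 = 0.20
P(B ∩ C) = P(B)·P(C|B) = 0.50 × 0.40 = 0.20
P(A ∪ B ∪ C) = 0.40 + 0.50 + 0.45 − 0.20 − 0.15 − 0.20 + 0.10 = 0.90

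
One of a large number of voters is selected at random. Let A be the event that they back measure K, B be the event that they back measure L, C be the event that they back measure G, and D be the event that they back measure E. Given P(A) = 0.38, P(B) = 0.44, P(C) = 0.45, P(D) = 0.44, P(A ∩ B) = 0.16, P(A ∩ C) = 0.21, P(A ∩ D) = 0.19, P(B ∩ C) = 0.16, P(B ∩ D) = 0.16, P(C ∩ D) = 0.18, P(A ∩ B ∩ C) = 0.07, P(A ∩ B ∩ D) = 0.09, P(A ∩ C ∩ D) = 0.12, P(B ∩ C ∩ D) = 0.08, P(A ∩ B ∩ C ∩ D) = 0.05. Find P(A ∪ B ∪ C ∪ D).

By inclusion–exclusion:
P(A ∪ B ∪ C ∪ D) = 0.38 + 0.44 + 0.45 + 0.44 − 0.16 − 0.21 − 0.19 − 0.16 − 0.16 − 0.18 + 0.07 + 0.09 + 0.12 + 0.08 − 0.05 = 0.96

0.96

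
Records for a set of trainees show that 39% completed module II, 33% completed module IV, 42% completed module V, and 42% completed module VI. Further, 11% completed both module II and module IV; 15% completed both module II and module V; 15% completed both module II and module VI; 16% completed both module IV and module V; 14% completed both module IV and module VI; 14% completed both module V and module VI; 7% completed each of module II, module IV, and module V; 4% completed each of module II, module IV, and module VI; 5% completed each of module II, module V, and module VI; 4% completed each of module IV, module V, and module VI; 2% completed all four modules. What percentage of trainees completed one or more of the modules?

By inclusion-exclusion,
P(union) = 39 + 33 + 42 + 42 − 11 − 15 − 15 − 16 − 14 − 14 + 7 + 4 + 5 + 4 − 2 = 89%

89%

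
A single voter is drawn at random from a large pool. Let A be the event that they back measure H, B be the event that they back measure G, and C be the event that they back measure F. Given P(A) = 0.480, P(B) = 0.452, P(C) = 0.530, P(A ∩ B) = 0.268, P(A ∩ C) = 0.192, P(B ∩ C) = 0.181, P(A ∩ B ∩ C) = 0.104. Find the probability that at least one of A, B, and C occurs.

P(A ∪ B ∪ C) = 0.480 + 0.452 + 0.530 − 0.268 − 0.192 − 0.181 + 0.104 = 0.925

0.925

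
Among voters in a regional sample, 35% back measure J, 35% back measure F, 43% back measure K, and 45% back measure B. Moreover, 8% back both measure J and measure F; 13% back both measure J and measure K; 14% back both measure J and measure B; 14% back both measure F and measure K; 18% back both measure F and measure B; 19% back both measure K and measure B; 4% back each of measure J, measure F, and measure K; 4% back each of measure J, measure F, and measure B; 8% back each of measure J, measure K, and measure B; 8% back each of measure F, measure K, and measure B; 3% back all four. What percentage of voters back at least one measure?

93%

P(≥1) = 35 + 35 + 43 + 45 − 8 − 13 − 14 − 14 − 18 − 19 + 4 + 4 + 8 + 8 − 3 = 93%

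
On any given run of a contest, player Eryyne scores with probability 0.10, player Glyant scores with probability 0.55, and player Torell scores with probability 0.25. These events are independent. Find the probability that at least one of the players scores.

P(none) = (1 − 0.10) × (1 − 0.55) × (1 − 0.25) = 0.90 × 0.45 × 0.75 = 0.30375
P(at least one) = 1 − 0.30375 = 0.69625

0.69625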